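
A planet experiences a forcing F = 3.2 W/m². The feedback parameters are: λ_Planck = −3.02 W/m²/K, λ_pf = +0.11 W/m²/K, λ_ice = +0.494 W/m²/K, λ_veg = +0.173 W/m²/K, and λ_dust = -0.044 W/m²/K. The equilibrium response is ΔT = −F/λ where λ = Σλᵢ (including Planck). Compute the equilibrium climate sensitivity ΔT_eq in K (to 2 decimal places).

Net feedback parameter λ = (−3.02) + (+0.11) + (+0.494) + (+0.173) + (-0.044) = -2.287 W/m²/K.
ΔT = −F/λ = −3.2/(-2.287) = 1.40 K.

1.40 K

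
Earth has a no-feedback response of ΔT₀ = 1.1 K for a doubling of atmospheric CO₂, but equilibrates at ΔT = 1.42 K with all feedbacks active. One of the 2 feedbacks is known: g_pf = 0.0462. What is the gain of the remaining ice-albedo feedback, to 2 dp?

0.18

Amplification A = ΔT/ΔT₀ = 1.42/1.1 = 1.291.
Total gain g = 1 − 1/A = 1 − 1/1.291 = 0.2254.
The known gain is 0.0462.
g_ice = 0.2254 − 0.0462 = 0.18.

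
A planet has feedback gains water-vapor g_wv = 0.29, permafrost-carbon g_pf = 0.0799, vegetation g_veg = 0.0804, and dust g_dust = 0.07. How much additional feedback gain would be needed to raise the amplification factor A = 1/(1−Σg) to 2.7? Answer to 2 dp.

0.11

Current total gain = 0.5203.
Target gain for A = 2.7: g* = 1 − 1/2.7 = 0.6296.
Additional gain needed = 0.6296 − 0.5203 = 0.11.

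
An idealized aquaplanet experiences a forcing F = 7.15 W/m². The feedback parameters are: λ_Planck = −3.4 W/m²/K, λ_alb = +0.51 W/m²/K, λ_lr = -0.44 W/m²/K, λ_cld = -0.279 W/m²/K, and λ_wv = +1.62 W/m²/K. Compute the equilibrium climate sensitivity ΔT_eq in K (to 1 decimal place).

Net feedback parameter λ = (−3.4) + (+0.51) + (-0.44) + (-0.279) + (+1.62) = -1.989 W/m²/K.
ΔT = −F/λ = −7.15/(-1.989) = 3.6 K.

3.6 K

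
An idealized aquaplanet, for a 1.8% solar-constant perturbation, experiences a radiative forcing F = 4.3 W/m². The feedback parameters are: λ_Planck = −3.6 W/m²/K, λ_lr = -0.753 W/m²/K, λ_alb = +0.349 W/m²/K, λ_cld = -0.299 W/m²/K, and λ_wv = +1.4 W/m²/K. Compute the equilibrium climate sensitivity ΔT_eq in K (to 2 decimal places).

1.48 K

Net feedback parameter λ = (−3.6) + (-0.753) + (+0.349) + (-0.299) + (+1.4) = -2.903 W/m²/K.
ΔT = −F/λ = −4.3/(-2.903) = 1.48 K.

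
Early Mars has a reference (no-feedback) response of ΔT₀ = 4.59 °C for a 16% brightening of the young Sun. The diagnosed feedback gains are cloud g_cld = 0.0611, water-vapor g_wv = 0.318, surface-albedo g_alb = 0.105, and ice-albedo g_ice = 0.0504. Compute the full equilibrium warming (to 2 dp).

Total gain g = 0.0611 + 0.318 + 0.105 + 0.0504 = 0.5345.
Amplification A = 1/(1 − 0.5345) = 2.148.
ΔT = 4.59 × 2.148 = 9.86 °C.

9.86 °C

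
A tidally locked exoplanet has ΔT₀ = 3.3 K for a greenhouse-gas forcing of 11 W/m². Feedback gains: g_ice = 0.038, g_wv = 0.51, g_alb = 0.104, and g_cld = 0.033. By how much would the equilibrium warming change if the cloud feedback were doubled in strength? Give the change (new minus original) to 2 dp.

1.23 K

Original: g = 0.685, ΔT = 3.3/(1−0.685) = 10.4762 K.
With doubled cloud: g' = 0.718, ΔT' = 3.3/(1−0.718) = 11.7021 K.
Change = 11.7021 − 10.4762 = 1.23 K.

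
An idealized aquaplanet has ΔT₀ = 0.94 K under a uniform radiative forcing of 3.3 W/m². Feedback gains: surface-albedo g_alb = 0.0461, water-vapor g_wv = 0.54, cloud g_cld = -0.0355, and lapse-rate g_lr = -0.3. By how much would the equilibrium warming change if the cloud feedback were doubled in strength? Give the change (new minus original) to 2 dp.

Original: g = 0.2506, ΔT = 0.94/(1−0.2506) = 1.2543 K.
With doubled cloud: g' = 0.2151, ΔT' = 0.94/(1−0.2151) = 1.1976 K.
Change = 1.1976 − 1.2543 = -0.06 K.

-0.06 K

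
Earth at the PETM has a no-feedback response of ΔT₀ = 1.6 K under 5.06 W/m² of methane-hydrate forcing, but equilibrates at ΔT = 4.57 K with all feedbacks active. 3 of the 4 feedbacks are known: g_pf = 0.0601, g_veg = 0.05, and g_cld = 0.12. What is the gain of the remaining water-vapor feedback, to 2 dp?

0.42

Amplification A = ΔT/ΔT₀ = 4.57/1.6 = 2.856.
Total gain g = 1 − 1/A = 1 − 1/2.856 = 0.6499.
Known gains sum to 0.0601 + 0.05 + 0.12 = 0.2301.
g_wv = 0.6499 − 0.2301 = 0.42.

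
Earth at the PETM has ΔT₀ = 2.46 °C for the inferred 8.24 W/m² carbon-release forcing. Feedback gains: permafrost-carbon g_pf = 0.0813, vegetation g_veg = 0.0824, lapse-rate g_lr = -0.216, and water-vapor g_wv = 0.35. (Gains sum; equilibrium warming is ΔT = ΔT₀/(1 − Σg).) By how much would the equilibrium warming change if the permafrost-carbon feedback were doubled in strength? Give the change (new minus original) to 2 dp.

0.46 °C

Original: g = 0.2977, ΔT = 2.46/(1−0.2977) = 3.5028 °C.
With doubled permafrost-carbon: g' = 0.379, ΔT' = 2.46/(1−0.379) = 3.9614 °C.
Change = 3.9614 − 3.5028 = 0.46 °C.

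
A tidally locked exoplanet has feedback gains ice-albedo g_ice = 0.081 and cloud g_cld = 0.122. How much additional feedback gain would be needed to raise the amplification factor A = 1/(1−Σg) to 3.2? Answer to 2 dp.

Current total gain = 0.203.
Target gain for A = 3.2: g* = 1 − 1/3.2 = 0.6875.
Additional gain needed = 0.6875 − 0.203 = 0.48.

0.48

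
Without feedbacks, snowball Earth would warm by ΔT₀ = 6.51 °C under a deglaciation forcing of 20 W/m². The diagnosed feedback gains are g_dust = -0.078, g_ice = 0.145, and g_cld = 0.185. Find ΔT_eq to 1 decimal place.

8.7 °C

Total gain g = -0.078 + 0.145 + 0.185 = 0.252.
Amplification A = 1/(1 − 0.252) = 1.337.
ΔT = 6.51 × 1.337 = 8.7 °C.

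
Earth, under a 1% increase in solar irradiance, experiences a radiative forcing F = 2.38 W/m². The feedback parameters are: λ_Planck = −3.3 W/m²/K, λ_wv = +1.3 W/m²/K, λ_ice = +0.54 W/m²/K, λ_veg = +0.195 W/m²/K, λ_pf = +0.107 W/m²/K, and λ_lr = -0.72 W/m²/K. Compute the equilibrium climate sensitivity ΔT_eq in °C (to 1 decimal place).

Net feedback parameter λ = (−3.3) + (+1.3) + (+0.54) + (+0.195) + (+0.107) + (-0.72) = -1.878 W/m²/K.
ΔT = −F/λ = −2.38/(-1.878) = 1.3 °C.

1.3 °C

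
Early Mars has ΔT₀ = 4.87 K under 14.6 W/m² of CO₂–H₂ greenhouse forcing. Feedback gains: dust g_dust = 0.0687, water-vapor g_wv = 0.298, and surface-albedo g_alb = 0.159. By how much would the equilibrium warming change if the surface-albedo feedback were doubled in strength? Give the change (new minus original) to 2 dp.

5.18 K

Original: g = 0.5257, ΔT = 4.87/(1−0.5257) = 10.2678 K.
With doubled surface-albedo: g' = 0.6847, ΔT' = 4.87/(1−0.6847) = 15.4456 K.
Change = 15.4456 − 10.2678 = 5.18 K.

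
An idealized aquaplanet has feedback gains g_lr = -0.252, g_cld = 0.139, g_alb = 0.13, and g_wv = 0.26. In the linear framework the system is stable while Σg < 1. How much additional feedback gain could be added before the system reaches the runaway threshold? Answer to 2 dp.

0.72

Current total gain = -0.252 + 0.139 + 0.13 + 0.26 = 0.277.
Margin to runaway = 1 − 0.277 = 0.72.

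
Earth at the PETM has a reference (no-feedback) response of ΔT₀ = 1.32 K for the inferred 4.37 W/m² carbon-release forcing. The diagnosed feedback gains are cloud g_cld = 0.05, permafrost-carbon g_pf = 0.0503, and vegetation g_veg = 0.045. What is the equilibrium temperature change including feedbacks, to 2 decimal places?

Total gain g = 0.05 + 0.0503 + 0.045 = 0.1453.
Amplification A = 1/(1 − 0.1453) = 1.17.
ΔT = 1.32 × 1.17 = 1.54 K.

1.54 K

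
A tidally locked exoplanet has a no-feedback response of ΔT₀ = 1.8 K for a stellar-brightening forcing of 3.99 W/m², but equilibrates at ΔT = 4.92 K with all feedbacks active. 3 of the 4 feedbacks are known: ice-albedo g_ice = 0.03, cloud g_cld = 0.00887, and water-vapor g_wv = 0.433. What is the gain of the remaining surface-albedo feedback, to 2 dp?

0.16

Amplification A = ΔT/ΔT₀ = 4.92/1.8 = 2.733.
Total gain g = 1 − 1/A = 1 − 1/2.733 = 0.6341.
Known gains sum to 0.03 + 0.00887 + 0.433 = 0.47187.
g_alb = 0.6341 − 0.47187 = 0.16.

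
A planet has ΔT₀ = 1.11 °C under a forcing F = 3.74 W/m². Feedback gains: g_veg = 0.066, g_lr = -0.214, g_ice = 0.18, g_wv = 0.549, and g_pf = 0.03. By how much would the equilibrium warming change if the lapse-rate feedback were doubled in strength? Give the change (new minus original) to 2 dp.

Original: g = 0.611, ΔT = 1.11/(1−0.611) = 2.8535 °C.
With doubled lapse-rate: g' = 0.397, ΔT' = 1.11/(1−0.397) = 1.8408 °C.
Change = 1.8408 − 2.8535 = -1.01 °C.

-1.01 °C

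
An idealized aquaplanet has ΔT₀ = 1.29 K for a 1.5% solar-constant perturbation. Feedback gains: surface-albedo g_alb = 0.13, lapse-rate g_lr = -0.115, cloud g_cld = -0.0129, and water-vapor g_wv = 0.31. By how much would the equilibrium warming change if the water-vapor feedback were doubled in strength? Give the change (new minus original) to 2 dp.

Original: g = 0.3121, ΔT = 1.29/(1−0.3121) = 1.8753 K.
With doubled water-vapor: g' = 0.6221, ΔT' = 1.29/(1−0.6221) = 3.4136 K.
Change = 3.4136 − 1.8753 = 1.54 K.

1.54 K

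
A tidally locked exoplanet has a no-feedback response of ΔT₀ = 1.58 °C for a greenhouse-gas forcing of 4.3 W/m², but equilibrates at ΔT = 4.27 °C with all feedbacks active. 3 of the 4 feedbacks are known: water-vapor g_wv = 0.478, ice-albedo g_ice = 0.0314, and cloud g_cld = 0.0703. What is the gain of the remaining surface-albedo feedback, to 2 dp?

0.05

Amplification A = ΔT/ΔT₀ = 4.27/1.58 = 2.703.
Total gain g = 1 − 1/A = 1 − 1/2.703 = 0.63.
Known gains sum to 0.478 + 0.0314 + 0.0703 = 0.5797.
g_alb = 0.63 − 0.5797 = 0.05.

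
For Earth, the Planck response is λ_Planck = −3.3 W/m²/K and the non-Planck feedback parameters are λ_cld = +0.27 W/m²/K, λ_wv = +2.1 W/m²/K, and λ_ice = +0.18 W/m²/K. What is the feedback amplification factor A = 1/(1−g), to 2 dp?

4.40

Convert to gains: g_cld = 0.27/3.3 = 0.08182; g_wv = 2.1/3.3 = 0.6364; g_ice = 0.18/3.3 = 0.05455.
Total gain g = 0.77277.
A = 1/(1 − 0.77277) = 4.40.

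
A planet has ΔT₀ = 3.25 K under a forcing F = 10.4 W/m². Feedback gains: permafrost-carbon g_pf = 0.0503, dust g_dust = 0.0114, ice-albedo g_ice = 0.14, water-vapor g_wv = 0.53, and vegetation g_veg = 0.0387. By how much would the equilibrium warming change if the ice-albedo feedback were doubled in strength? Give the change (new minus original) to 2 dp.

Original: g = 0.7704, ΔT = 3.25/(1−0.7704) = 14.1551 K.
With doubled ice-albedo: g' = 0.9104, ΔT' = 3.25/(1−0.9104) = 36.2723 K.
Change = 36.2723 − 14.1551 = 22.12 K.

22.12 K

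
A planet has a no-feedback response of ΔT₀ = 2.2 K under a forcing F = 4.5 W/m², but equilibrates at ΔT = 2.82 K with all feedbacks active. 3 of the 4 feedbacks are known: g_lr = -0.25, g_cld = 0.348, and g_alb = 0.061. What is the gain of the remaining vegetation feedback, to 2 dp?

0.06

Amplification A = ΔT/ΔT₀ = 2.82/2.2 = 1.282.
Total gain g = 1 − 1/A = 1 − 1/1.282 = 0.22.
Known gains sum to -0.25 + 0.348 + 0.061 = 0.159.
g_veg = 0.22 − 0.159 = 0.06.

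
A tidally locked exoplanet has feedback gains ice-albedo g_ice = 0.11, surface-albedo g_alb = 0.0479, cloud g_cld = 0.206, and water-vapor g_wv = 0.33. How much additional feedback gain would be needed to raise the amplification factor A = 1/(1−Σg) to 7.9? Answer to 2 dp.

0.18

Current total gain = 0.6939.
Target gain for A = 7.9: g* = 1 − 1/7.9 = 0.8734.
Additional gain needed = 0.8734 − 0.6939 = 0.18.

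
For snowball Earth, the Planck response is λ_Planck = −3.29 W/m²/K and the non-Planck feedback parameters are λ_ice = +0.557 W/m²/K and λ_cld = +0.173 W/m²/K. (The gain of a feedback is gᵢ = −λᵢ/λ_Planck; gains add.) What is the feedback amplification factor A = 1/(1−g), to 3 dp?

Convert to gains: g_ice = 0.557/3.29 = 0.1693; g_cld = 0.173/3.29 = 0.05258.
Total gain g = 0.22188.
A = 1/(1 − 0.22188) = 1.285.

1.285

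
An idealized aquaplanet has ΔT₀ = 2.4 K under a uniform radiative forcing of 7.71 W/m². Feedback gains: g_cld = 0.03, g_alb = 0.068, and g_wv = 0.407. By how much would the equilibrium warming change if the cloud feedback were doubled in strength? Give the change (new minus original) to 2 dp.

0.31 K

Original: g = 0.505, ΔT = 2.4/(1−0.505) = 4.8485 K.
With doubled cloud: g' = 0.535, ΔT' = 2.4/(1−0.535) = 5.1613 K.
Change = 5.1613 − 4.8485 = 0.31 K.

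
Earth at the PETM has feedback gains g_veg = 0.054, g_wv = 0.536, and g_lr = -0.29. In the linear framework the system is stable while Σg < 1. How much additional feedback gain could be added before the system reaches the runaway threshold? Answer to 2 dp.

0.70

Current total gain = 0.054 + 0.536 − 0.29 = 0.3.
Margin to runaway = 1 − 0.3 = 0.70.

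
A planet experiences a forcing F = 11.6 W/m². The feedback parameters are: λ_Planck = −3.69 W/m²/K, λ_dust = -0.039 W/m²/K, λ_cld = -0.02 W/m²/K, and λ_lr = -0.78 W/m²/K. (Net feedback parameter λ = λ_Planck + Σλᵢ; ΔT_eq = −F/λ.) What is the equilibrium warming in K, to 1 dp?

Net feedback parameter λ = (−3.69) + (-0.039) + (-0.02) + (-0.78) = -4.529 W/m²/K.
ΔT = −F/λ = −11.6/(-4.529) = 2.6 K.

2.6 K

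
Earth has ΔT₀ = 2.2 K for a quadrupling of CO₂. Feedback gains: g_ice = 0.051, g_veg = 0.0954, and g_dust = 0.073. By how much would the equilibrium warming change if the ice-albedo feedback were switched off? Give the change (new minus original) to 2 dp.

-0.17 K

Original: g = 0.2194, ΔT = 2.2/(1−0.2194) = 2.8183 K.
Without ice-albedo: g' = 0.1684, ΔT' = 2.2/(1−0.1684) = 2.6455 K.
Change = 2.6455 − 2.8183 = -0.17 K.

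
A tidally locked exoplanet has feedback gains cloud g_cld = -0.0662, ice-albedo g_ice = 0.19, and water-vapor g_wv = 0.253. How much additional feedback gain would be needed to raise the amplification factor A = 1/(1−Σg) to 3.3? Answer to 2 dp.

0.32

Current total gain = 0.3768.
Target gain for A = 3.3: g* = 1 − 1/3.3 = 0.697.
Additional gain needed = 0.697 − 0.3768 = 0.32.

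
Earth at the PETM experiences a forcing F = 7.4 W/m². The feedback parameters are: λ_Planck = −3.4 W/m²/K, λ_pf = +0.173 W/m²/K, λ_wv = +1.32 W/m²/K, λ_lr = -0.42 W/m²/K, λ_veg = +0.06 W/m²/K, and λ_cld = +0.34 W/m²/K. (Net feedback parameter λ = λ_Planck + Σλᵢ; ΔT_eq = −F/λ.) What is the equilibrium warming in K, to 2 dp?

3.84 K

Net feedback parameter λ = (−3.4) + (+0.173) + (+1.32) + (-0.42) + (+0.06) + (+0.34) = -1.927 W/m²/K.
ΔT = −F/λ = −7.4/(-1.927) = 3.84 K.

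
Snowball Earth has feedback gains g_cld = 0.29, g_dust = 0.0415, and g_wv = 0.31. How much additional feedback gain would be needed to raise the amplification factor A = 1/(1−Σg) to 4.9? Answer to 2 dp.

Current total gain = 0.6415.
Target gain for A = 4.9: g* = 1 − 1/4.9 = 0.7959.
Additional gain needed = 0.7959 − 0.6415 = 0.15.

0.15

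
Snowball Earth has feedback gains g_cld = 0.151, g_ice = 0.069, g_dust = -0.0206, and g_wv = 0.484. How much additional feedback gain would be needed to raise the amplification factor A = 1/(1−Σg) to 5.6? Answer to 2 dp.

0.14

Current total gain = 0.6834.
Target gain for A = 5.6: g* = 1 − 1/5.6 = 0.8214.
Additional gain needed = 0.8214 − 0.6834 = 0.14.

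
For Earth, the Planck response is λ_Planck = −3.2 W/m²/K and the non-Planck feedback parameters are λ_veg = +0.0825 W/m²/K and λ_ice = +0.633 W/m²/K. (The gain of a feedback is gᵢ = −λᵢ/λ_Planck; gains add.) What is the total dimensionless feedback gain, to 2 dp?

Convert to gains: g_veg = 0.0825/3.2 = 0.02578; g_ice = 0.633/3.2 = 0.1978.
Total gain g = 0.22358.

0.22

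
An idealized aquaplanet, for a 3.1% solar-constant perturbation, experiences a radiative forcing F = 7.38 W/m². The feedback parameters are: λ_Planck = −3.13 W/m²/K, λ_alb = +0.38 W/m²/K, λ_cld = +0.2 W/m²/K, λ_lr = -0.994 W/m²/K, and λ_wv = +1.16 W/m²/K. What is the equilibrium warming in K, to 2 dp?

3.10 K

Net feedback parameter λ = (−3.13) + (+0.38) + (+0.2) + (-0.994) + (+1.16) = -2.384 W/m²/K.
ΔT = −F/λ = −7.38/(-2.384) = 3.10 K.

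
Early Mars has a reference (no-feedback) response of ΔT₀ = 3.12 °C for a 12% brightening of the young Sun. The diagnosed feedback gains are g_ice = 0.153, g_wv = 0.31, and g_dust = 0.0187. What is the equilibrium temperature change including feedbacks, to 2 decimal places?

6.02 °C

Total gain g = 0.153 + 0.31 + 0.0187 = 0.4817.
Amplification A = 1/(1 − 0.4817) = 1.929.
ΔT = 3.12 × 1.929 = 6.02 °C.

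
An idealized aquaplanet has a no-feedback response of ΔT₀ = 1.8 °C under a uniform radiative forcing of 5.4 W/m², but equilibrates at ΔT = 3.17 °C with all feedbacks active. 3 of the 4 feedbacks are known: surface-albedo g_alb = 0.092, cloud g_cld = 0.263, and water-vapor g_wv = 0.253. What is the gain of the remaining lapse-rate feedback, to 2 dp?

-0.18

Amplification A = ΔT/ΔT₀ = 3.17/1.8 = 1.761.
Total gain g = 1 − 1/A = 1 − 1/1.761 = 0.4321.
Known gains sum to 0.092 + 0.263 + 0.253 = 0.608.
g_lr = 0.4321 − 0.608 = -0.18.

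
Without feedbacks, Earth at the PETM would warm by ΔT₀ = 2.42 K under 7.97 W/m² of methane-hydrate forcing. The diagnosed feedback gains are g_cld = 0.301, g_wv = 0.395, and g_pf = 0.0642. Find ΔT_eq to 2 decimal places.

10.09 K

Total gain g = 0.301 + 0.395 + 0.0642 = 0.7602.
Amplification A = 1/(1 − 0.7602) = 4.17.
ΔT = 2.42 × 4.17 = 10.09 K.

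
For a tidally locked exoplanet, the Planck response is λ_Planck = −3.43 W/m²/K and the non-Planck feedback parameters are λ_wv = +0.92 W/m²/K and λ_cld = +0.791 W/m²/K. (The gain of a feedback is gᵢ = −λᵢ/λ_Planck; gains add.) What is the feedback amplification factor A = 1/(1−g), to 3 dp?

Convert to gains: g_wv = 0.92/3.43 = 0.2682; g_cld = 0.791/3.43 = 0.2306.
Total gain g = 0.4988.
A = 1/(1 − 0.4988) = 1.995.

1.995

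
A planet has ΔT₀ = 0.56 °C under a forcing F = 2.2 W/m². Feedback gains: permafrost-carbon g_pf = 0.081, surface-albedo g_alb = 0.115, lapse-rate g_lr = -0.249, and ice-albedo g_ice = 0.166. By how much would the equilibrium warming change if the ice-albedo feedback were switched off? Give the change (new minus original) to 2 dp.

-0.10 °C

Original: g = 0.113, ΔT = 0.56/(1−0.113) = 0.6313 °C.
Without ice-albedo: g' = -0.053, ΔT' = 0.56/(1+0.053) = 0.5318 °C.
Change = 0.5318 − 0.6313 = -0.10 °C.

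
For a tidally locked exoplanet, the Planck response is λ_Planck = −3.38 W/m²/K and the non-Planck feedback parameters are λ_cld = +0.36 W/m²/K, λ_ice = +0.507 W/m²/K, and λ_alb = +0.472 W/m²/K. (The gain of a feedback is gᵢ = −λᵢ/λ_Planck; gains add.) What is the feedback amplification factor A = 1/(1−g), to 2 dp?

1.66

Convert to gains: g_cld = 0.36/3.38 = 0.1065; g_ice = 0.507/3.38 = 0.15; g_alb = 0.472/3.38 = 0.1396.
Total gain g = 0.3961.
A = 1/(1 − 0.3961) = 1.66.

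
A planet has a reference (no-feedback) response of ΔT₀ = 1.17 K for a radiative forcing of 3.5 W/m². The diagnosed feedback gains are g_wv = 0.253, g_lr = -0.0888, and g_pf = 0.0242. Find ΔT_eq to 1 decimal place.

1.4 K

Total gain g = 0.253 − 0.0888 + 0.0242 = 0.1884.
Amplification A = 1/(1 − 0.1884) = 1.232.
ΔT = 1.17 × 1.232 = 1.4 K.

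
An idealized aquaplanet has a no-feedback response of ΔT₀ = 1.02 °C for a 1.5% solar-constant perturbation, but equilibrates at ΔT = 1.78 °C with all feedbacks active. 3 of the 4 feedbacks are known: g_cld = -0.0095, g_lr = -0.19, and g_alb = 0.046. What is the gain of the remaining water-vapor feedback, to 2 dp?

Amplification A = ΔT/ΔT₀ = 1.78/1.02 = 1.745.
Total gain g = 1 − 1/A = 1 − 1/1.745 = 0.4269.
Known gains sum to -0.0095 − 0.19 + 0.046 = -0.1535.
g_wv = 0.4269 + 0.1535 = 0.58.

0.58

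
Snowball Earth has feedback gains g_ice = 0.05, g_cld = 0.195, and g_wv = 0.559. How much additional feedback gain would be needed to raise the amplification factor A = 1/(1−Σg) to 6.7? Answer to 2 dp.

Current total gain = 0.804.
Target gain for A = 6.7: g* = 1 − 1/6.7 = 0.8507.
Additional gain needed = 0.8507 − 0.804 = 0.05.

0.05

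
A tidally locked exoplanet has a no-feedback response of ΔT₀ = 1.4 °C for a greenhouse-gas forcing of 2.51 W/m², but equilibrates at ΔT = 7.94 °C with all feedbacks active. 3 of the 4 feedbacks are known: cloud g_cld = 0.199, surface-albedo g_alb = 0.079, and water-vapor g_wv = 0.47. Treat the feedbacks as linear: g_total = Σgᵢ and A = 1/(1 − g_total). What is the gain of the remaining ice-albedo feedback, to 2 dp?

Amplification A = ΔT/ΔT₀ = 7.94/1.4 = 5.671.
Total gain g = 1 − 1/A = 1 − 1/5.671 = 0.8237.
Known gains sum to 0.199 + 0.079 + 0.47 = 0.748.
g_ice = 0.8237 − 0.748 = 0.08.

0.08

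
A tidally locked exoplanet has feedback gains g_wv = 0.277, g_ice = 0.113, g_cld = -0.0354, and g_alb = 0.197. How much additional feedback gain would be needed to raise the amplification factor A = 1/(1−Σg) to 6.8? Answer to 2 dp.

0.30

Current total gain = 0.5516.
Target gain for A = 6.8: g* = 1 − 1/6.8 = 0.8529.
Additional gain needed = 0.8529 − 0.5516 = 0.30.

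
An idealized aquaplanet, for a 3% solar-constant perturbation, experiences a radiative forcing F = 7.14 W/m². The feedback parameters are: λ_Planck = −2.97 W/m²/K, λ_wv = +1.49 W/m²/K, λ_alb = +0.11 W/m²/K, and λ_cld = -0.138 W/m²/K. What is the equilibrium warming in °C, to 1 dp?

Net feedback parameter λ = (−2.97) + (+1.49) + (+0.11) + (-0.138) = -1.508 W/m²/K.
ΔT = −F/λ = −7.14/(-1.508) = 4.7 °C.

4.7 °C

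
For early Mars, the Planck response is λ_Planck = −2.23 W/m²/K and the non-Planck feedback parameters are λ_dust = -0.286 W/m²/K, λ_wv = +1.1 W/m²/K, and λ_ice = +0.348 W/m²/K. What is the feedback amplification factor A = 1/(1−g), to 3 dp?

Convert to gains: g_dust = -0.286/2.23 = -0.1283; g_wv = 1.1/2.23 = 0.4933; g_ice = 0.348/2.23 = 0.1561.
Total gain g = 0.5211.
A = 1/(1 − 0.5211) = 2.088.

2.088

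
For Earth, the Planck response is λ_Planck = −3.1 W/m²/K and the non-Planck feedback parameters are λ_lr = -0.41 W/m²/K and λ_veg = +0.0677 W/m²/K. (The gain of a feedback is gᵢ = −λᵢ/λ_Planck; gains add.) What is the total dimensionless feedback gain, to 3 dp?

Convert to gains: g_lr = -0.41/3.1 = -0.1323; g_veg = 0.0677/3.1 = 0.02184.
Total gain g = -0.11046.

-0.110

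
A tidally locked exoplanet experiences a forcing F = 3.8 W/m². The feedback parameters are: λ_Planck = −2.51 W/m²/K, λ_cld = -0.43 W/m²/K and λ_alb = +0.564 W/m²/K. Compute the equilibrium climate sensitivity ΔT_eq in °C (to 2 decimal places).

1.60 °C

Net feedback parameter λ = (−2.51) + (-0.43) + (+0.564) = -2.376 W/m²/K.
ΔT = −F/λ = −3.8/(-2.376) = 1.60 °C.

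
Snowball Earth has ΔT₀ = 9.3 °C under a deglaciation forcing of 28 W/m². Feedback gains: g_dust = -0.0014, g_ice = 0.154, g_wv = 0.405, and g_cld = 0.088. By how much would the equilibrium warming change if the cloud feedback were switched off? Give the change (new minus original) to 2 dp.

Original: g = 0.6456, ΔT = 9.3/(1−0.6456) = 26.2415 °C.
Without cloud: g' = 0.5576, ΔT' = 9.3/(1−0.5576) = 21.0217 °C.
Change = 21.0217 − 26.2415 = -5.22 °C.

-5.22 °C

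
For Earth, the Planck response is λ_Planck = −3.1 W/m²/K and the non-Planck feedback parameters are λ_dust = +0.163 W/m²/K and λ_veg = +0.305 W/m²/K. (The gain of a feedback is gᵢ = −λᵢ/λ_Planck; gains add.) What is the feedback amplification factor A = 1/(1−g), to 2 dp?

1.18

Convert to gains: g_dust = 0.163/3.1 = 0.05258; g_veg = 0.305/3.1 = 0.09839.
Total gain g = 0.15097.
A = 1/(1 − 0.15097) = 1.18.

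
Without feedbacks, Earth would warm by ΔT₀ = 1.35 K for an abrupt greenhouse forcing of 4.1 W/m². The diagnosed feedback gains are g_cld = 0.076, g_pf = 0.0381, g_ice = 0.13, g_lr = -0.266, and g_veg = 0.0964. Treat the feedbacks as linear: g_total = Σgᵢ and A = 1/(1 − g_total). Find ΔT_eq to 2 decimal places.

Total gain g = 0.076 + 0.0381 + 0.13 − 0.266 + 0.0964 = 0.0745.
Amplification A = 1/(1 − 0.0745) = 1.08.
ΔT = 1.35 × 1.08 = 1.46 K.

1.46 K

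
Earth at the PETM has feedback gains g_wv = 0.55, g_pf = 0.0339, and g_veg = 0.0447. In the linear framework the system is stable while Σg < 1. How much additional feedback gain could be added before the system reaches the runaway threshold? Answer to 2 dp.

0.37

Current total gain = 0.55 + 0.0339 + 0.0447 = 0.6286.
Margin to runaway = 1 − 0.6286 = 0.37.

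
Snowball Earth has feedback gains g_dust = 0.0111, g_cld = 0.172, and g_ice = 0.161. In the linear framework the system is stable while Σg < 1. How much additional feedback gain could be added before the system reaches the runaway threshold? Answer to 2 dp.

Current total gain = 0.0111 + 0.172 + 0.161 = 0.3441.
Margin to runaway = 1 − 0.3441 = 0.66.

0.66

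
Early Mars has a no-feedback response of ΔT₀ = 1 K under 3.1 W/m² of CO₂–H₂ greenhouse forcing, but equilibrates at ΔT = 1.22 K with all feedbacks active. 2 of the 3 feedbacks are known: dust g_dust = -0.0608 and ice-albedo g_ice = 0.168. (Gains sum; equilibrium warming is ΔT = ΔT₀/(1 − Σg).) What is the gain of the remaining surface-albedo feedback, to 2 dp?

0.07

Amplification A = ΔT/ΔT₀ = 1.22/1 = 1.22.
Total gain g = 1 − 1/A = 1 − 1/1.22 = 0.1803.
Known gains sum to -0.0608 + 0.168 = 0.1072.
g_alb = 0.1803 − 0.1072 = 0.07.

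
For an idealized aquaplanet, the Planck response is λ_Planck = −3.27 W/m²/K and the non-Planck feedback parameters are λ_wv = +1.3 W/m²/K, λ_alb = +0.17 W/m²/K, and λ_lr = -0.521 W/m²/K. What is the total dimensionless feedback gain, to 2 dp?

Convert to gains: g_wv = 1.3/3.27 = 0.3976; g_alb = 0.17/3.27 = 0.05199; g_lr = -0.521/3.27 = -0.1593.
Total gain g = 0.29029.

0.29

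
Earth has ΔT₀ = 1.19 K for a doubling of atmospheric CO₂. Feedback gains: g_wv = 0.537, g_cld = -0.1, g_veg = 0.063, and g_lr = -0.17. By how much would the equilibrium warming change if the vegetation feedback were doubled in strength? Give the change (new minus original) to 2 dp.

0.18 K

Original: g = 0.33, ΔT = 1.19/(1−0.33) = 1.7761 K.
With doubled vegetation: g' = 0.393, ΔT' = 1.19/(1−0.393) = 1.9605 K.
Change = 1.9605 − 1.7761 = 0.18 K.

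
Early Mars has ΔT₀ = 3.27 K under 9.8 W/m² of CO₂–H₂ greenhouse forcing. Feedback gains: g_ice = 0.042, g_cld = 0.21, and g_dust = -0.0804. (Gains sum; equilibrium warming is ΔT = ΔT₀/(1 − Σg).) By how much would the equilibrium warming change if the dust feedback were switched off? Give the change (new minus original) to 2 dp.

0.42 K

Original: g = 0.1716, ΔT = 3.27/(1−0.1716) = 3.9474 K.
Without dust: g' = 0.252, ΔT' = 3.27/(1−0.252) = 4.3717 K.
Change = 4.3717 − 3.9474 = 0.42 K.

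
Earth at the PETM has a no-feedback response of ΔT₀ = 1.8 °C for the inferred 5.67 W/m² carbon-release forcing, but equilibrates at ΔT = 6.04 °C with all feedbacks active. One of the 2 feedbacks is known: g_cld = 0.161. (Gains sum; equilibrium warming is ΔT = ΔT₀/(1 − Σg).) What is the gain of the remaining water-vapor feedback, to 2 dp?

Amplification A = ΔT/ΔT₀ = 6.04/1.8 = 3.356.
Total gain g = 1 − 1/A = 1 − 1/3.356 = 0.702.
The known gain is 0.161.
g_wv = 0.702 − 0.161 = 0.54.

0.54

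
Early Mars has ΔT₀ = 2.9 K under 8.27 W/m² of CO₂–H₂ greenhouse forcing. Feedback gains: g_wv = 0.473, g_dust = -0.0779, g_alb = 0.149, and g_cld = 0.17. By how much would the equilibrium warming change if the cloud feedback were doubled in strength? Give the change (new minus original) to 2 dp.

14.88 K

Original: g = 0.7141, ΔT = 2.9/(1−0.7141) = 10.1434 K.
With doubled cloud: g' = 0.8841, ΔT' = 2.9/(1−0.8841) = 25.0216 K.
Change = 25.0216 − 10.1434 = 14.88 K.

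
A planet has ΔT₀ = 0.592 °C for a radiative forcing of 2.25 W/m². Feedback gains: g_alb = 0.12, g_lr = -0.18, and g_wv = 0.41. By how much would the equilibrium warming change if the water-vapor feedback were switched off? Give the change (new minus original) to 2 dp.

Original: g = 0.35, ΔT = 0.592/(1−0.35) = 0.9108 °C.
Without water-vapor: g' = -0.06, ΔT' = 0.592/(1+0.06) = 0.5585 °C.
Change = 0.5585 − 0.9108 = -0.35 °C.

-0.35 °C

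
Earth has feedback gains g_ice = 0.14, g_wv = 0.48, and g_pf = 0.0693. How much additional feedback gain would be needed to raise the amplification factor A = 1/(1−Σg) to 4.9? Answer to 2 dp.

0.11

Current total gain = 0.6893.
Target gain for A = 4.9: g* = 1 − 1/4.9 = 0.7959.
Additional gain needed = 0.7959 − 0.6893 = 0.11.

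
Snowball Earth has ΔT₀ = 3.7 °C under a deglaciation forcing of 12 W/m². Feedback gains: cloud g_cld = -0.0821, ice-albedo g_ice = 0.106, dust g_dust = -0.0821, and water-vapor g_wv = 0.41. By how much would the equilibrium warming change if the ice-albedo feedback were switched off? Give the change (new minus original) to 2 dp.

-0.80 °C

Original: g = 0.3518, ΔT = 3.7/(1−0.3518) = 5.7081 °C.
Without ice-albedo: g' = 0.2458, ΔT' = 3.7/(1−0.2458) = 4.9059 °C.
Change = 4.9059 − 5.7081 = -0.80 °C.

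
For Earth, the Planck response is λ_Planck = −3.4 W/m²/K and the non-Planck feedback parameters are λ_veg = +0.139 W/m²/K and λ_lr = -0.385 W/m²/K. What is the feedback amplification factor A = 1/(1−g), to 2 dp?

Convert to gains: g_veg = 0.139/3.4 = 0.04088; g_lr = -0.385/3.4 = -0.1132.
Total gain g = -0.07232.
A = 1/(1 + 0.07232) = 0.93.

0.93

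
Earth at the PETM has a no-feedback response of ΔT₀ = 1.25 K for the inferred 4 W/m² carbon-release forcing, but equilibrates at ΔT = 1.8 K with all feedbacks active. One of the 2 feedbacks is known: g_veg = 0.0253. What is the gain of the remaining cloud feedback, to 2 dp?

Amplification A = ΔT/ΔT₀ = 1.8/1.25 = 1.44.
Total gain g = 1 − 1/A = 1 − 1/1.44 = 0.3056.
The known gain is 0.0253.
g_cld = 0.3056 − 0.0253 = 0.28.

0.28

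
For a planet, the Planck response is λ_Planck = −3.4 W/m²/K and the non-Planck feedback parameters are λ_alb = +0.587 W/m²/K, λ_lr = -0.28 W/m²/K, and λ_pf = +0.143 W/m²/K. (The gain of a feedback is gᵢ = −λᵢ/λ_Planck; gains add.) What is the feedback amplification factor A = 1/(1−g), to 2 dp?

Convert to gains: g_alb = 0.587/3.4 = 0.1726; g_lr = -0.28/3.4 = -0.08235; g_pf = 0.143/3.4 = 0.04206.
Total gain g = 0.13231.
A = 1/(1 − 0.13231) = 1.15.

1.15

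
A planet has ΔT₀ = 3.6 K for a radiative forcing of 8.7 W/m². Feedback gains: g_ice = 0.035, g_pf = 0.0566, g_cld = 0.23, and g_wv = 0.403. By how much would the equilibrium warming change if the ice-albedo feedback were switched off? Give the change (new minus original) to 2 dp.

Original: g = 0.7246, ΔT = 3.6/(1−0.7246) = 13.0719 K.
Without ice-albedo: g' = 0.6896, ΔT' = 3.6/(1−0.6896) = 11.5979 K.
Change = 11.5979 − 13.0719 = -1.47 K.

-1.47 K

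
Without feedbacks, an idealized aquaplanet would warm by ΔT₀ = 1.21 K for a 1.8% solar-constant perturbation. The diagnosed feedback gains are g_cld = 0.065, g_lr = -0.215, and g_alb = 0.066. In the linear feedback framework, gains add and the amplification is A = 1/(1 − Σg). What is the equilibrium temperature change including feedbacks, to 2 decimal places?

Total gain g = 0.065 − 0.215 + 0.066 = -0.084.
Amplification A = 1/(1 + 0.084) = 0.9225.
ΔT = 1.21 × 0.9225 = 1.12 K.

1.12 K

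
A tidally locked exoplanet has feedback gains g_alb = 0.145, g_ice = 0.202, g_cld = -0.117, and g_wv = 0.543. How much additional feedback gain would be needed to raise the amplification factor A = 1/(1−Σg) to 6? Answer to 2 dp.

Current total gain = 0.773.
Target gain for A = 6: g* = 1 − 1/6 = 0.8333.
Additional gain needed = 0.8333 − 0.773 = 0.06.

0.06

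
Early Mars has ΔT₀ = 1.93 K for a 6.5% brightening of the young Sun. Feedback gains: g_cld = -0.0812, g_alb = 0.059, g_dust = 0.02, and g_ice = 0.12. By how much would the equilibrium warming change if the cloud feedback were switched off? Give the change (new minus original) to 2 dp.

0.22 K

Original: g = 0.1178, ΔT = 1.93/(1−0.1178) = 2.1877 K.
Without cloud: g' = 0.199, ΔT' = 1.93/(1−0.199) = 2.4095 K.
Change = 2.4095 − 2.1877 = 0.22 K.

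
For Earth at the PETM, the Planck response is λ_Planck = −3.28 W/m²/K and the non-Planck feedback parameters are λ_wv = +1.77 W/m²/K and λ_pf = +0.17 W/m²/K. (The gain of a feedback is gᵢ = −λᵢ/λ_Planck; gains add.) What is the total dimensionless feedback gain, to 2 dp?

0.59

Convert to gains: g_wv = 1.77/3.28 = 0.5396; g_pf = 0.17/3.28 = 0.05183.
Total gain g = 0.59143.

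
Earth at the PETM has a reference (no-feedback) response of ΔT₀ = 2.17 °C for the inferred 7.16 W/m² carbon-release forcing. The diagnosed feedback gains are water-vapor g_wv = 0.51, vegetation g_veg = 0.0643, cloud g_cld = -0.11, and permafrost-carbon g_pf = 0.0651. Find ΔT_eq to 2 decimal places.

4.61 °C

Total gain g = 0.51 + 0.0643 − 0.11 + 0.0651 = 0.5294.
Amplification A = 1/(1 − 0.5294) = 2.125.
ΔT = 2.17 × 2.125 = 4.61 °C.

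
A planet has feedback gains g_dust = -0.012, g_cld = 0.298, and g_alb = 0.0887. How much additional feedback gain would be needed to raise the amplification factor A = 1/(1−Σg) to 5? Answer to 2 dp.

0.43

Current total gain = 0.3747.
Target gain for A = 5: g* = 1 − 1/5 = 0.8.
Additional gain needed = 0.8 − 0.3747 = 0.43.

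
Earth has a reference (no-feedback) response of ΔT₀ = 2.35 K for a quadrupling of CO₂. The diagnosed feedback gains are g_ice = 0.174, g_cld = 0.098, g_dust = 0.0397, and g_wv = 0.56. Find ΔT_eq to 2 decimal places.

18.32 K

Total gain g = 0.174 + 0.098 + 0.0397 + 0.56 = 0.8717.
Amplification A = 1/(1 − 0.8717) = 7.794.
ΔT = 2.35 × 7.794 = 18.32 K.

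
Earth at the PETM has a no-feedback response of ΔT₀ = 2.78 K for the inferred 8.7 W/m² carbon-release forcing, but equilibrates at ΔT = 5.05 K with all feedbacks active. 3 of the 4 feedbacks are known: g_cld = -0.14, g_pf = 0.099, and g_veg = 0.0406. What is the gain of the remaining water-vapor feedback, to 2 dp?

0.45

Amplification A = ΔT/ΔT₀ = 5.05/2.78 = 1.817.
Total gain g = 1 − 1/A = 1 − 1/1.817 = 0.4496.
Known gains sum to -0.14 + 0.099 + 0.0406 = -0.0004.
g_wv = 0.4496 + 0.0004 = 0.45.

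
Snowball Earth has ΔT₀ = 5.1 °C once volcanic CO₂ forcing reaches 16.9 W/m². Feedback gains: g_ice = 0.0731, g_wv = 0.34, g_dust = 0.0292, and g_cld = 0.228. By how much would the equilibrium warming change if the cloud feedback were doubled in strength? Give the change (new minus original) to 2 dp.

Original: g = 0.6703, ΔT = 5.1/(1−0.6703) = 15.4686 °C.
With doubled cloud: g' = 0.8983, ΔT' = 5.1/(1−0.8983) = 50.1475 °C.
Change = 50.1475 − 15.4686 = 34.68 °C.

34.68 °C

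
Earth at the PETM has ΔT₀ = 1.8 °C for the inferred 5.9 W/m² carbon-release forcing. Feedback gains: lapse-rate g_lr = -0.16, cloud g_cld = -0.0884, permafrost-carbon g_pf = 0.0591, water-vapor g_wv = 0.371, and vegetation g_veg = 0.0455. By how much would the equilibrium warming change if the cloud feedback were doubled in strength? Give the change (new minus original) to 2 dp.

-0.24 °C

Original: g = 0.2272, ΔT = 1.8/(1−0.2272) = 2.3292 °C.
With doubled cloud: g' = 0.1388, ΔT' = 1.8/(1−0.1388) = 2.0901 °C.
Change = 2.0901 − 2.3292 = -0.24 °C.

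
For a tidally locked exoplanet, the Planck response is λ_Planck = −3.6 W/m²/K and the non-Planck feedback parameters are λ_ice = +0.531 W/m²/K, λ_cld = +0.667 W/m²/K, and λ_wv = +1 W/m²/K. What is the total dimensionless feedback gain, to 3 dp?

Convert to gains: g_ice = 0.531/3.6 = 0.1475; g_cld = 0.667/3.6 = 0.1853; g_wv = 1/3.6 = 0.2778.
Total gain g = 0.6106.

0.611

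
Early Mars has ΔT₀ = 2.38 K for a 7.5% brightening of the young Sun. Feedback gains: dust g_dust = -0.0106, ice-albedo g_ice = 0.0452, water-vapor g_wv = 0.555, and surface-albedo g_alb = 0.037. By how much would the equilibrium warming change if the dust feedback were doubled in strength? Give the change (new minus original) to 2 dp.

Original: g = 0.6266, ΔT = 2.38/(1−0.6266) = 6.3739 K.
With doubled dust: g' = 0.616, ΔT' = 2.38/(1−0.616) = 6.1979 K.
Change = 6.1979 − 6.3739 = -0.18 K.

-0.18 K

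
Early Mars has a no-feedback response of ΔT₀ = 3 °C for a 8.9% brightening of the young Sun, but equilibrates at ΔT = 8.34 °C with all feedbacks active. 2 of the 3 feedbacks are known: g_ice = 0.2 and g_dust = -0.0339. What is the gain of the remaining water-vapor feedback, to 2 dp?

Amplification A = ΔT/ΔT₀ = 8.34/3 = 2.78.
Total gain g = 1 − 1/A = 1 − 1/2.78 = 0.6403.
Known gains sum to 0.2 − 0.0339 = 0.1661.
g_wv = 0.6403 − 0.1661 = 0.47.

0.47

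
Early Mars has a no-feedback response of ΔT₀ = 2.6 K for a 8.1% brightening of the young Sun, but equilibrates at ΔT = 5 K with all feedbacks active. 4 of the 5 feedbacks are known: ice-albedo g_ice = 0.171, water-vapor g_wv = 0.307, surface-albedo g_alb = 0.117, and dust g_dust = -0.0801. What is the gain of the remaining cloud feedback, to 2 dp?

-0.03

Amplification A = ΔT/ΔT₀ = 5/2.6 = 1.923.
Total gain g = 1 − 1/A = 1 − 1/1.923 = 0.48.
Known gains sum to 0.171 + 0.307 + 0.117 − 0.0801 = 0.5149.
g_cld = 0.48 − 0.5149 = -0.03.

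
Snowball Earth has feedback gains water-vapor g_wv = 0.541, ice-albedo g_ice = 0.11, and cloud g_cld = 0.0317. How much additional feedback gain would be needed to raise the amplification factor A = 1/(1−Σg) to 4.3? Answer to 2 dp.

0.08

Current total gain = 0.6827.
Target gain for A = 4.3: g* = 1 − 1/4.3 = 0.7674.
Additional gain needed = 0.7674 − 0.6827 = 0.08.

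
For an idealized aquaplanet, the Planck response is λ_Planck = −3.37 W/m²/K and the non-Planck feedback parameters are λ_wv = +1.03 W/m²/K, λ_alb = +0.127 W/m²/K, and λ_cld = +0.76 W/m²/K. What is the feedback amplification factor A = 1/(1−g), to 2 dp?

2.32

Convert to gains: g_wv = 1.03/3.37 = 0.3056; g_alb = 0.127/3.37 = 0.03769; g_cld = 0.76/3.37 = 0.2255.
Total gain g = 0.56879.
A = 1/(1 − 0.56879) = 2.32.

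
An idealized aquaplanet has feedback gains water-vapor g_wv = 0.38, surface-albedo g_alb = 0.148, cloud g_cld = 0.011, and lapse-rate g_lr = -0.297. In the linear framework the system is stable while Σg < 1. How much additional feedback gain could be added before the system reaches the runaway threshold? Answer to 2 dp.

Current total gain = 0.38 + 0.148 + 0.011 − 0.297 = 0.242.
Margin to runaway = 1 − 0.242 = 0.76.

0.76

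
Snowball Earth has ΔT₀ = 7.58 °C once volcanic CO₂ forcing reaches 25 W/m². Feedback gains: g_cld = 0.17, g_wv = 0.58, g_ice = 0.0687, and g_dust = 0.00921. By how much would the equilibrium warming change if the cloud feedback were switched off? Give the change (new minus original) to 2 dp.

Original: g = 0.82791, ΔT = 7.58/(1−0.82791) = 44.0467 °C.
Without cloud: g' = 0.65791, ΔT' = 7.58/(1−0.65791) = 22.1579 °C.
Change = 22.1579 − 44.0467 = -21.89 °C.

-21.89 °C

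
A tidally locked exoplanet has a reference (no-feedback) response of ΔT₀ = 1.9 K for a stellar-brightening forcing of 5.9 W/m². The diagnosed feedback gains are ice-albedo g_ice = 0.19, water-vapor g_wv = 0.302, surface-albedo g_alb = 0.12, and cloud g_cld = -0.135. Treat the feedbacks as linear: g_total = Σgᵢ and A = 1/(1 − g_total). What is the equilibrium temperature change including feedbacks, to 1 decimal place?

Total gain g = 0.19 + 0.302 + 0.12 − 0.135 = 0.477.
Amplification A = 1/(1 − 0.477) = 1.912.
ΔT = 1.9 × 1.912 = 3.6 K.

3.6 K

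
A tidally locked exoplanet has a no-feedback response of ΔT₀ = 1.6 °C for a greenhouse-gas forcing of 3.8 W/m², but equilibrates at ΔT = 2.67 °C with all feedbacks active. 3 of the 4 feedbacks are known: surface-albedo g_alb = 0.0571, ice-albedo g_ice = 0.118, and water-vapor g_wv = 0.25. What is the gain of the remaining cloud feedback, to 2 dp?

Amplification A = ΔT/ΔT₀ = 2.67/1.6 = 1.669.
Total gain g = 1 − 1/A = 1 − 1/1.669 = 0.4008.
Known gains sum to 0.0571 + 0.118 + 0.25 = 0.4251.
g_cld = 0.4008 − 0.4251 = -0.02.

-0.02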